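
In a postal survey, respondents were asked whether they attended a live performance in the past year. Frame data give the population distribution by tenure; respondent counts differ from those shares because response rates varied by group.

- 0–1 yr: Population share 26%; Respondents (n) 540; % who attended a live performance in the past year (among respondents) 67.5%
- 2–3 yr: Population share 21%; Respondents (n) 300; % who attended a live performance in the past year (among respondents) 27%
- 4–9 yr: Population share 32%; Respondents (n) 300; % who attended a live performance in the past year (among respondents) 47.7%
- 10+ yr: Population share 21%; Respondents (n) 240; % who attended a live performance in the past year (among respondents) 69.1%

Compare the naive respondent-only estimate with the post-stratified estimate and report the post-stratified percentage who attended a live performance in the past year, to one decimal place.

53.0%

Without adjustment, the pooled respondent share is:
  (540/1380)×67.5 + (300/1380)×27 + (300/1380)×47.7 + (240/1380)×69.1 = 54.6696%
Reweighting by population tenure shares:
  0.26×67.5 + 0.21×27 + 0.32×47.7 + 0.21×69.1 = 52.995%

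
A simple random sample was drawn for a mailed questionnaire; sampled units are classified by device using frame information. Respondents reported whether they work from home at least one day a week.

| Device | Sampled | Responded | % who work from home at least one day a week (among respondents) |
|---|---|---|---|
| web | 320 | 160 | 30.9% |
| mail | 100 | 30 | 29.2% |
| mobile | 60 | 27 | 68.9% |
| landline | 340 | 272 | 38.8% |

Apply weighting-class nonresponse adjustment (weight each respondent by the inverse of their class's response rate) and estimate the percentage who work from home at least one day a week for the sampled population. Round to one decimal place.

Response rates by class: web 160/320 = 50%, mail 30/100 = 30%, mobile 27/60 = 45%, landline 272/340 = 80%.
Each respondent's weight = sampled/responded in their class; summing within a class gives n_sampled, so:
  web: 320 × 30.9 = 9888
  mail: 100 × 29.2 = 2920
  mobile: 60 × 68.9 = 4134
  landline: 340 × 38.8 = 13192
Adjusted estimate = 30,134 / 820 = 36.7488 → 36.7%.

36.7%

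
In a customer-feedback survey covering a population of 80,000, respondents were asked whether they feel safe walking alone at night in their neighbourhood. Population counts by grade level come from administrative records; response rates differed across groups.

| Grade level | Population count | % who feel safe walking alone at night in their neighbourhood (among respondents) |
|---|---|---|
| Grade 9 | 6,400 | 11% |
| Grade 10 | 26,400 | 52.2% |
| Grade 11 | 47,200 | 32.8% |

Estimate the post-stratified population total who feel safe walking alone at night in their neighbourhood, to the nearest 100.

30,000

Each cell contributes its population count × the respondent rate:
  Grade 9: 6,400 × 11% = 704
  Grade 10: 26,400 × 52.2% = 13780.8
  Grade 11: 47,200 × 32.8% = 15481.6
Estimated total = 29966.4 → 30,000.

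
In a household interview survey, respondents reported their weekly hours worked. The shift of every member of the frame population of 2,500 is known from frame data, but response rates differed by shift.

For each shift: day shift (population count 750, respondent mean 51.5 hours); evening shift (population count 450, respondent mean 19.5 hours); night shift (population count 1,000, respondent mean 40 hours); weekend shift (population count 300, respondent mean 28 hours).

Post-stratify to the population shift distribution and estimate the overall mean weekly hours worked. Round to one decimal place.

38.3

Reweight to the known shift distribution:
  day shift: (750/2,500) × 51.5 = 15.45
  evening shift: (450/2,500) × 19.5 = 3.51
  night shift: (1,000/2,500) × 40 = 16
  weekend shift: (300/2,500) × 28 = 3.36
Post-stratified estimate = 38.32 → 38.3.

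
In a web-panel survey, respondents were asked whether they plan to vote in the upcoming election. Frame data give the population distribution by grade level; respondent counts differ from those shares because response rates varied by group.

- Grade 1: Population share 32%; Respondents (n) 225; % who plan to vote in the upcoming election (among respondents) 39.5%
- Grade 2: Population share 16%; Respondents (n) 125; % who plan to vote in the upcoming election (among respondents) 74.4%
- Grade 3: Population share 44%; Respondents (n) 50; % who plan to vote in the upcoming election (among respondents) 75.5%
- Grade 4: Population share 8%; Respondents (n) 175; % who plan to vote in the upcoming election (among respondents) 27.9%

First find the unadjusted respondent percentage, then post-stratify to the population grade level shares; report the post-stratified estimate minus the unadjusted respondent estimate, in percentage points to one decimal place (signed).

Naive respondent-only estimate (weights = respondent counts):
  (225/575)×39.5 + (125/575)×74.4 + (50/575)×75.5 + (175/575)×27.9 = 46.687%
Post-stratified estimate weights by population shares:
  0.32×39.5 + 0.16×74.4 + 0.44×75.5 + 0.08×27.9 = 59.996%
Difference = 59.996 − 46.687 = 13.309 pp.

+13.3 percentage points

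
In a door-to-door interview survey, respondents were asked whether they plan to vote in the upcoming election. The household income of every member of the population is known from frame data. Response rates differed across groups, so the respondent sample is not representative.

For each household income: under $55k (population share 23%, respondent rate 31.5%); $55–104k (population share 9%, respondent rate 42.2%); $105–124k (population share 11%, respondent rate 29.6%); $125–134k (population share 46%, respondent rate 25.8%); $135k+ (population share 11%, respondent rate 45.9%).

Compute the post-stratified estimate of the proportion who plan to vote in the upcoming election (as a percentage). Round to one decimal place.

31.2%

Post-stratification weights by population share, not respondent share:
  under $55k: 0.23 × 31.5 = 7.245
  $55–104k: 0.09 × 42.2 = 3.798
  $105–124k: 0.11 × 29.6 = 3.256
  $125–134k: 0.46 × 25.8 = 11.868
  $135k+: 0.11 × 45.9 = 5.049
Post-stratified estimate = 31.216 → 31.2%.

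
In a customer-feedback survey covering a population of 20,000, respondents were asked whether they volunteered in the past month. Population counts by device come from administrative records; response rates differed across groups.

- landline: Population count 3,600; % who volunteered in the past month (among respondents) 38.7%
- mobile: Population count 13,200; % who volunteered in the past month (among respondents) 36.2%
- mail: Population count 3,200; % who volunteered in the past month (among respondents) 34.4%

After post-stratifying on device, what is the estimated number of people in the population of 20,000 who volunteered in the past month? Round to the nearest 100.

7,300

Each cell contributes its population count × the respondent rate:
  landline: 3,600 × 38.7% = 1393.2
  mobile: 13,200 × 36.2% = 4778.4
  mail: 3,200 × 34.4% = 1100.8
Estimated total = 7272.4 → 7,300.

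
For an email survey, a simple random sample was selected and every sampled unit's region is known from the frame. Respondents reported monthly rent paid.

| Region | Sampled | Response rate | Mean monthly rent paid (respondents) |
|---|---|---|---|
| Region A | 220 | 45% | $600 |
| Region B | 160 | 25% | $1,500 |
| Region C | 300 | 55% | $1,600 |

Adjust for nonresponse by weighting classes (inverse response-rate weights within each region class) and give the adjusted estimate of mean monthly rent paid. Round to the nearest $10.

$1,250

With weight = n_sampled/n_responded per class, the weighted class total is n_sampled:
  Region A: 220 × 600 = 132,000
  Region B: 160 × 1500 = 240,000
  Region C: 300 × 1600 = 480,000
Adjusted estimate = 852,000 / 680 = 1252.94 → $1,250.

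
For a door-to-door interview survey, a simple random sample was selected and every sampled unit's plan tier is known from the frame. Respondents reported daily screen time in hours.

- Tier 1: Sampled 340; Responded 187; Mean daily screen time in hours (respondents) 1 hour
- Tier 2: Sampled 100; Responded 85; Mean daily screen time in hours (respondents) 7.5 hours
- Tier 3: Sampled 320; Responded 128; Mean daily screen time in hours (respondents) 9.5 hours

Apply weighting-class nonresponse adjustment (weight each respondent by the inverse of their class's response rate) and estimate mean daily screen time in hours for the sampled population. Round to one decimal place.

Response rates by class: Tier 1 187/340 = 55%, Tier 2 85/100 = 85%, Tier 3 128/320 = 40%.
Weighting each respondent by the inverse class response rate inflates each class back to its sampled size, so the class weight is n_sampled:
  Tier 1: 340 × 1 = 340
  Tier 2: 100 × 7.5 = 750
  Tier 3: 320 × 9.5 = 3040
Adjusted estimate = 4130 / 760 = 5.43421 → 5.4.

5.4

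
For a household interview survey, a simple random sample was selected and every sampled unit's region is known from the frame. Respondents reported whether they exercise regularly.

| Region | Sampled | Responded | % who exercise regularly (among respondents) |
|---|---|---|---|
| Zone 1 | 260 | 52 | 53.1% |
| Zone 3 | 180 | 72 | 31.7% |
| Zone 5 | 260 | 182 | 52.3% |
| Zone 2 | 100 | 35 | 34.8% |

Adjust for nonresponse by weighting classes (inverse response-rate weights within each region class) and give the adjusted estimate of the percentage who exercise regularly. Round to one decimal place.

Class response rates: Zone 1 52/260 = 20%, Zone 3 72/180 = 40%, Zone 5 182/260 = 70%, Zone 2 35/100 = 35%.
Weighting each respondent by the inverse class response rate inflates each class back to its sampled size, so the class weight is n_sampled:
  Zone 1: 260 × 53.1 = 13,806
  Zone 3: 180 × 31.7 = 5706
  Zone 5: 260 × 52.3 = 13,598
  Zone 2: 100 × 34.8 = 3480
Adjusted estimate = 36,590 / 800 = 45.7375 → 45.7%.

45.7%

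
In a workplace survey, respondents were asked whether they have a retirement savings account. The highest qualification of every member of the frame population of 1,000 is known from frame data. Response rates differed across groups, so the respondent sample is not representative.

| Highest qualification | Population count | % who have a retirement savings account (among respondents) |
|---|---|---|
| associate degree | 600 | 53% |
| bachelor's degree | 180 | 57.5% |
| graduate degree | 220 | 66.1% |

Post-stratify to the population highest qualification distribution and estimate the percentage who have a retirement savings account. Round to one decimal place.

56.7%

Each cell contributes population-share × respondent value:
  associate degree: (600/1,000) × 53 = 31.8
  bachelor's degree: (180/1,000) × 57.5 = 10.35
  graduate degree: (220/1,000) × 66.1 = 14.542
Post-stratified estimate = 56.692 → 56.7%.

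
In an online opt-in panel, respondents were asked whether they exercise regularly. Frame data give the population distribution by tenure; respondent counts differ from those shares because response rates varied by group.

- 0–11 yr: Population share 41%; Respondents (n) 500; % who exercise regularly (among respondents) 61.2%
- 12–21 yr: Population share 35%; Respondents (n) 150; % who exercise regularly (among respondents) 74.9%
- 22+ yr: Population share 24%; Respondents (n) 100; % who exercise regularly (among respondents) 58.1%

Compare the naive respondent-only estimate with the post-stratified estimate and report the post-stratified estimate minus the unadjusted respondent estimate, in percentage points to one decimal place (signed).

+1.7 percentage points

Naive respondent-only estimate (weights = respondent counts):
  (500/750)×61.2 + (150/750)×74.9 + (100/750)×58.1 = 63.5267%
Post-stratified estimate weights by population shares:
  0.41×61.2 + 0.35×74.9 + 0.24×58.1 = 65.251%
Difference = 65.251 − 63.5267 = 1.7243 pp.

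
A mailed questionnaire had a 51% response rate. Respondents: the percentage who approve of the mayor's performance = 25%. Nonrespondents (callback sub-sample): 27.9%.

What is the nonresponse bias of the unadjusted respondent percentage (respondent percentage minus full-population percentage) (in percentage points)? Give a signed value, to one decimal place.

Nonresponse fraction = 1 − 0.51 = 0.49.
Bias = (nonresponse fraction) × (respondent percentage − nonrespondent percentage)
     = 0.49 × (25 − 27.9) = 0.49 × -2.9 = -1.421.

-1.4 percentage points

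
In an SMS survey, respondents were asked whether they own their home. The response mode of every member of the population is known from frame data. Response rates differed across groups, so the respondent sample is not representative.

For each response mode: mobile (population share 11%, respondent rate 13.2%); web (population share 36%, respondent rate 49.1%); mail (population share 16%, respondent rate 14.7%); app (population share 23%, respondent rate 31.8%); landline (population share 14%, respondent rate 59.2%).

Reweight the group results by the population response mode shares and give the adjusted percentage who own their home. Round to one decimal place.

37.1%

Weight each group's respondent value by its population share:
  mobile: 0.11 × 13.2 = 1.452
  web: 0.36 × 49.1 = 17.676
  mail: 0.16 × 14.7 = 2.352
  app: 0.23 × 31.8 = 7.314
  landline: 0.14 × 59.2 = 8.288
Post-stratified estimate = 37.082 → 37.1%.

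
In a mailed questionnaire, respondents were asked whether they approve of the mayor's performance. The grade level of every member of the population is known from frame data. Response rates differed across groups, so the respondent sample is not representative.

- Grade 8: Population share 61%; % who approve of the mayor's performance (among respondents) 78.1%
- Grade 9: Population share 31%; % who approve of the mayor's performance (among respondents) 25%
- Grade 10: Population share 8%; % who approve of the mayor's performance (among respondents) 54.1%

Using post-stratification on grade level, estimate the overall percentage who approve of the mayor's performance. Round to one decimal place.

Weight each group's respondent value by its population share:
  Grade 8: 0.61 × 78.1 = 47.641
  Grade 9: 0.31 × 25 = 7.75
  Grade 10: 0.08 × 54.1 = 4.328
Post-stratified estimate = 59.719 → 59.7%.

59.7%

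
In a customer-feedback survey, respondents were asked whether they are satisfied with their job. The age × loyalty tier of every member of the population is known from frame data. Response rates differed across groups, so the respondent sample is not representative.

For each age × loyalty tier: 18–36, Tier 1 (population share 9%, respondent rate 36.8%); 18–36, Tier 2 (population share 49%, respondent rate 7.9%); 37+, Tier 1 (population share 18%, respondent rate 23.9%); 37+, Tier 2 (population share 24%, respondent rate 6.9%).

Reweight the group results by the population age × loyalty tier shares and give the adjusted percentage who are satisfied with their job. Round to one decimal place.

13.1%

Weight each group's respondent value by its population share:
  18–36, Tier 1: 0.09 × 36.8 = 3.312
  18–36, Tier 2: 0.49 × 7.9 = 3.871
  37+, Tier 1: 0.18 × 23.9 = 4.302
  37+, Tier 2: 0.24 × 6.9 = 1.656
Post-stratified estimate = 13.141 → 13.1%.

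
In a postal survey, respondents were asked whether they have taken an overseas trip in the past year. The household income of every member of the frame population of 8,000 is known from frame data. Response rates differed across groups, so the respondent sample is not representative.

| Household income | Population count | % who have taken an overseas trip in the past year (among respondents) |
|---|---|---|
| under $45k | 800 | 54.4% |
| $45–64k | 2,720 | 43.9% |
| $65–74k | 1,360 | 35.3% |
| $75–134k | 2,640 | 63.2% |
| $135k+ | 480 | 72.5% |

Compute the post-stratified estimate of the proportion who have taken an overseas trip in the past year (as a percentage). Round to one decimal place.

51.6%

Weight each group's respondent value by its population share:
  under $45k: (800/8,000) × 54.4 = 5.44
  $45–64k: (2,720/8,000) × 43.9 = 14.926
  $65–74k: (1,360/8,000) × 35.3 = 6.001
  $75–134k: (2,640/8,000) × 63.2 = 20.856
  $135k+: (480/8,000) × 72.5 = 4.35
Post-stratified estimate = 51.573 → 51.6%.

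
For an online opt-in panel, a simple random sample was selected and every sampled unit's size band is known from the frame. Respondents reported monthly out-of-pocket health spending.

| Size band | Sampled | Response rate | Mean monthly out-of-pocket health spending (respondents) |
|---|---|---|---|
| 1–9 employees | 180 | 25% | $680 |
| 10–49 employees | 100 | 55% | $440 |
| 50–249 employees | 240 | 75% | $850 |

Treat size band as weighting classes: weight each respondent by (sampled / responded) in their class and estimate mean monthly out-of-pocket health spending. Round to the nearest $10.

Each respondent's weight = sampled/responded in their class; summing within a class gives n_sampled, so:
  1–9 employees: 180 × 680 = 122,400
  10–49 employees: 100 × 440 = 44,000
  50–249 employees: 240 × 850 = 204,000
Adjusted estimate = 370,400 / 520 = 712.308 → $710.

$710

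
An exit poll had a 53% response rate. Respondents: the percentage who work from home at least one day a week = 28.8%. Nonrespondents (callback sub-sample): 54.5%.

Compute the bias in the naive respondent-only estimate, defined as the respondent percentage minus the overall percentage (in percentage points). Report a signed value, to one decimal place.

Nonresponse fraction = 1 − 0.53 = 0.47.
Bias = (nonresponse fraction) × (respondent percentage − nonrespondent percentage)
     = 0.47 × (28.8 − 54.5) = 0.47 × -25.7 = -12.079.

-12.1 percentage points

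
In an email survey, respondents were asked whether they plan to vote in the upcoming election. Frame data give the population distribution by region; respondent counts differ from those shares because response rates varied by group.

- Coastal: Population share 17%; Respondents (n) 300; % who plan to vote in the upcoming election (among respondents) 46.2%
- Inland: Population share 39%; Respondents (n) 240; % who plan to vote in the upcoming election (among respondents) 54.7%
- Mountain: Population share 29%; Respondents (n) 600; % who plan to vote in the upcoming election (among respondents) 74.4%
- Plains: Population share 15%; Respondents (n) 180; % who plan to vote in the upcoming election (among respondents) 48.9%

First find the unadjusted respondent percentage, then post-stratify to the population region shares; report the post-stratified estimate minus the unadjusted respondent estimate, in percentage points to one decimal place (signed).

-2.8 percentage points

Without adjustment, the pooled respondent share is:
  (300/1320)×46.2 + (240/1320)×54.7 + (600/1320)×74.4 + (180/1320)×48.9 = 60.9318%
Reweighting by population region shares:
  0.17×46.2 + 0.39×54.7 + 0.29×74.4 + 0.15×48.9 = 58.098%
Difference = 58.098 − 60.9318 = -2.8338 pp.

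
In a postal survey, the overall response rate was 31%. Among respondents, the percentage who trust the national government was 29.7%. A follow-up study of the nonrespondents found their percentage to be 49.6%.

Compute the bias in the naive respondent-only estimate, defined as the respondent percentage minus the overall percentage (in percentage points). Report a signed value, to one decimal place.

Nonresponse fraction = 1 − 0.31 = 0.69.
Bias = (nonresponse fraction) × (respondent percentage − nonrespondent percentage)
     = 0.69 × (29.7 − 49.6) = 0.69 × -19.9 = -13.731.

-13.7 percentage points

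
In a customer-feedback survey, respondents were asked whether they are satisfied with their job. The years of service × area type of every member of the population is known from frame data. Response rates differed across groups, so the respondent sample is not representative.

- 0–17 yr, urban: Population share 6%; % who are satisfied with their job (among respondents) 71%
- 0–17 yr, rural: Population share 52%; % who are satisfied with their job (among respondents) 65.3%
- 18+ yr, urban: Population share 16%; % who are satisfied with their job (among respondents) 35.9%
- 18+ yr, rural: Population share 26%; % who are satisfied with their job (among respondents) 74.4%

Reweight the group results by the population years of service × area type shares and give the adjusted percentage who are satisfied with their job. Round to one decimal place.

63.3%

Post-stratification weights by population share, not respondent share:
  0–17 yr, urban: 0.06 × 71 = 4.26
  0–17 yr, rural: 0.52 × 65.3 = 33.956
  18+ yr, urban: 0.16 × 35.9 = 5.744
  18+ yr, rural: 0.26 × 74.4 = 19.344
Post-stratified estimate = 63.304 → 63.3%.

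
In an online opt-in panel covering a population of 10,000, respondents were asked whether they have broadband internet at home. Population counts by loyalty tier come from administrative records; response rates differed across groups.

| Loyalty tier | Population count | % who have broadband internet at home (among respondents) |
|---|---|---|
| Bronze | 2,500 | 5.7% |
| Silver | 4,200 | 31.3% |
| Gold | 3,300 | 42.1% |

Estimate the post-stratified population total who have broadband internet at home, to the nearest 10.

2,850

Each cell contributes its population count × the respondent rate:
  Bronze: 2,500 × 5.7% = 142.5
  Silver: 4,200 × 31.3% = 1314.6
  Gold: 3,300 × 42.1% = 1389.3
Estimated total = 2846.4 → 2,850.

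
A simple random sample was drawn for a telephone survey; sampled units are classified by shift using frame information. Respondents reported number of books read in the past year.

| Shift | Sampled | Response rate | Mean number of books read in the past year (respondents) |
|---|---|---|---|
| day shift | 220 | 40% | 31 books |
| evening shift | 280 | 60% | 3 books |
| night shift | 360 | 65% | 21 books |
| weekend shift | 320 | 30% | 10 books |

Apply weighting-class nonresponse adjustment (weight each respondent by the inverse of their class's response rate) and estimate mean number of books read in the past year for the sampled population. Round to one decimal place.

Weighting each respondent by the inverse class response rate inflates each class back to its sampled size, so the class weight is n_sampled:
  day shift: 220 × 31 = 6820
  evening shift: 280 × 3 = 840
  night shift: 360 × 21 = 7560
  weekend shift: 320 × 10 = 3200
Adjusted estimate = 18,420 / 1,180 = 15.6102 → 15.6.

15.6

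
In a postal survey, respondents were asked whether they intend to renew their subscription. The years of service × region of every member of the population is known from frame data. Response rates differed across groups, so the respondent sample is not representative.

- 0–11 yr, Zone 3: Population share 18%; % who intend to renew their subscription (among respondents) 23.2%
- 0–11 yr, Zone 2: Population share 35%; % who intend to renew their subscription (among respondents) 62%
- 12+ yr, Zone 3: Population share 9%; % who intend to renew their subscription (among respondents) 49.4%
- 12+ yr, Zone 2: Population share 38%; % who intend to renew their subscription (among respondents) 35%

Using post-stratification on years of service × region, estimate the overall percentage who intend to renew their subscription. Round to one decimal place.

43.6%

Each cell contributes population-share × respondent value:
  0–11 yr, Zone 3: 0.18 × 23.2 = 4.176
  0–11 yr, Zone 2: 0.35 × 62 = 21.7
  12+ yr, Zone 3: 0.09 × 49.4 = 4.446
  12+ yr, Zone 2: 0.38 × 35 = 13.3
Post-stratified estimate = 43.622 → 43.6%.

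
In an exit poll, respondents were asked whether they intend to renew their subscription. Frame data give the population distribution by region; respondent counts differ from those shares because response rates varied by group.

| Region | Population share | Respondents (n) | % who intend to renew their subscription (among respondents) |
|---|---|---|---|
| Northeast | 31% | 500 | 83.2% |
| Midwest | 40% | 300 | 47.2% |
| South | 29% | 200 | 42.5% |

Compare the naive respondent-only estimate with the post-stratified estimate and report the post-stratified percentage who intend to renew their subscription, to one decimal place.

57.0%

Naive respondent-only estimate (weights = respondent counts):
  (500/1000)×83.2 + (300/1000)×47.2 + (200/1000)×42.5 = 64.26%
Reweighting by population region shares:
  0.31×83.2 + 0.4×47.2 + 0.29×42.5 = 56.997%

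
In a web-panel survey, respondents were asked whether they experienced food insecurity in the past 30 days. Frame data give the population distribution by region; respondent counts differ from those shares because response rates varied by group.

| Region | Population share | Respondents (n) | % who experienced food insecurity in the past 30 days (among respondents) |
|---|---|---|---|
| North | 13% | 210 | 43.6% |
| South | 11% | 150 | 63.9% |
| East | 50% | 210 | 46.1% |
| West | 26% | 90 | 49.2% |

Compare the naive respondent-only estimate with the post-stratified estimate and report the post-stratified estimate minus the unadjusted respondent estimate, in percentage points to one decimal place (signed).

-1.2 percentage points

Naive respondent-only estimate (weights = respondent counts):
  (210/660)×43.6 + (150/660)×63.9 + (210/660)×46.1 + (90/660)×49.2 = 49.7727%
Reweighting by population region shares:
  0.13×43.6 + 0.11×63.9 + 0.5×46.1 + 0.26×49.2 = 48.539%
Difference = 48.539 − 49.7727 = -1.2337 pp.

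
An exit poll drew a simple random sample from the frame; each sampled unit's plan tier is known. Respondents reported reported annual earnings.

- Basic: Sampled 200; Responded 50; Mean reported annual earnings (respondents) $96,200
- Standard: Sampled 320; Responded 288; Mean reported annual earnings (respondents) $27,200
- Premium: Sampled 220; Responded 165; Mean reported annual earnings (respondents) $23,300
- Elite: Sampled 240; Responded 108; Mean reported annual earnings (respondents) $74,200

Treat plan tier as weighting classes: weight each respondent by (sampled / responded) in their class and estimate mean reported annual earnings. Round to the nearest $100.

Response rates by class: Basic 50/200 = 25%, Standard 288/320 = 90%, Premium 165/220 = 75%, Elite 108/240 = 45%.
Inverse-response-rate weighting restores each class to its sampled count, so class totals weight by n_sampled:
  Basic: 200 × 96,200 = 19,240,000
  Standard: 320 × 27,200 = 8,704,000
  Premium: 220 × 23,300 = 5,126,000
  Elite: 240 × 74,200 = 17,808,000
Adjusted estimate = 50,878,000 / 980 = 51916.3 → $51,900.

$51,900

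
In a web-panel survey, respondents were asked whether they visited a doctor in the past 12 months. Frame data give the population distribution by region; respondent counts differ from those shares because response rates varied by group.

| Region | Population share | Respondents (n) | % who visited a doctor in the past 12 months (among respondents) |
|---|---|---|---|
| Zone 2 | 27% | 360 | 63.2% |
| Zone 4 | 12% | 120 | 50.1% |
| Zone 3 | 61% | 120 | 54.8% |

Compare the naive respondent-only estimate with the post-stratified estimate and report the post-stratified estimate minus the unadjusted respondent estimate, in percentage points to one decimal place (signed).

Without adjustment, the pooled respondent share is:
  (360/600)×63.2 + (120/600)×50.1 + (120/600)×54.8 = 58.9%
Post-stratifying to population shares instead:
  0.27×63.2 + 0.12×50.1 + 0.61×54.8 = 56.504%
Difference = 56.504 − 58.9 = -2.396 pp.

-2.4 percentage points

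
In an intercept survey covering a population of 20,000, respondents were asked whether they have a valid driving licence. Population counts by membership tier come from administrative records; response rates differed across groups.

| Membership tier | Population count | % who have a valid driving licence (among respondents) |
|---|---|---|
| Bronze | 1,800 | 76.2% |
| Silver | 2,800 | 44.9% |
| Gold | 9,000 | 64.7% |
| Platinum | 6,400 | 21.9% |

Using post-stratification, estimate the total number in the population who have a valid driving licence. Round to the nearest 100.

Estimated count per cell = population count × respondent percentage:
  Bronze: 1,800 × 76.2% = 1371.6
  Silver: 2,800 × 44.9% = 1257.2
  Gold: 9,000 × 64.7% = 5823
  Platinum: 6,400 × 21.9% = 1401.6
Estimated total = 9853.4 → 9,900.

9,900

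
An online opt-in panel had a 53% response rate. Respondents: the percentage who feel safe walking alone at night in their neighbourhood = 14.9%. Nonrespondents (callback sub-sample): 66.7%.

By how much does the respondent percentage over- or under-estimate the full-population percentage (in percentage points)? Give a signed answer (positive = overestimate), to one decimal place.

Nonresponse fraction = 1 − 0.53 = 0.47.
Bias = (nonresponse fraction) × (respondent percentage − nonrespondent percentage)
     = 0.47 × (14.9 − 66.7) = 0.47 × -51.8 = -24.346.

-24.3 percentage points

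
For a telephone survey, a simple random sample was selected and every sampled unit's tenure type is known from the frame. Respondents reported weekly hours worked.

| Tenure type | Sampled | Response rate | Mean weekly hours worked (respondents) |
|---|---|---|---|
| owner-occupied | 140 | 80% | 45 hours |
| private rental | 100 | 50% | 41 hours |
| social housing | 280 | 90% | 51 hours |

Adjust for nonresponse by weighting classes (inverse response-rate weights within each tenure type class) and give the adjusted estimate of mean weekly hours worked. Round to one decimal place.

With weight = n_sampled/n_responded per class, the weighted class total is n_sampled:
  owner-occupied: 140 × 45 = 6300
  private rental: 100 × 41 = 4100
  social housing: 280 × 51 = 14,280
Adjusted estimate = 24,680 / 520 = 47.4615 → 47.5.

47.5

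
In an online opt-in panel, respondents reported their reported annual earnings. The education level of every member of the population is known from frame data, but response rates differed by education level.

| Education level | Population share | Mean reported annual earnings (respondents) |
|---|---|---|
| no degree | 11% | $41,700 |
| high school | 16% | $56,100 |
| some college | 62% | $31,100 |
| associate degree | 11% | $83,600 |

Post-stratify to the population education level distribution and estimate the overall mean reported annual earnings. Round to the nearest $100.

$42,000

Reweight to the known education level distribution:
  no degree: 0.11 × 41,700 = 4587
  high school: 0.16 × 56,100 = 8976
  some college: 0.62 × 31,100 = 19,282
  associate degree: 0.11 × 83,600 = 9196
Post-stratified estimate = 42,041 → $42,000.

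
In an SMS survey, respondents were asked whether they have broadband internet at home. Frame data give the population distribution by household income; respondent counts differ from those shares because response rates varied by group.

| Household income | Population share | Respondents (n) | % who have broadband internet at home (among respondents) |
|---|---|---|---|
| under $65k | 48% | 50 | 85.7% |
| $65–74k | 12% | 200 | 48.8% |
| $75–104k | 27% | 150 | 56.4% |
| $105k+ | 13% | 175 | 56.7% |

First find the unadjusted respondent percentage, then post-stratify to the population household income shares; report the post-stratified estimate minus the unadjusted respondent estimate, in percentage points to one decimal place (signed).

Without adjustment, the pooled respondent share is:
  (50/575)×85.7 + (200/575)×48.8 + (150/575)×56.4 + (175/575)×56.7 = 56.3957%
Post-stratified estimate weights by population shares:
  0.48×85.7 + 0.12×48.8 + 0.27×56.4 + 0.13×56.7 = 69.591%
Difference = 69.591 − 56.3957 = 13.1953 pp.

+13.2 percentage points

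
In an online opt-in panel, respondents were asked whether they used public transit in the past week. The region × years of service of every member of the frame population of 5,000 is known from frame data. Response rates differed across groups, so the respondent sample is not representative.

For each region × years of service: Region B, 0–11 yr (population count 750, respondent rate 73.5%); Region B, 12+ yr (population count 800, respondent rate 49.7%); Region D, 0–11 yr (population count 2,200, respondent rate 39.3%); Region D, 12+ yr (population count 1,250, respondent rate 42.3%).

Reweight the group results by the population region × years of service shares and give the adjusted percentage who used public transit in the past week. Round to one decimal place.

46.8%

Weight each group's respondent value by its population share:
  Region B, 0–11 yr: (750/5,000) × 73.5 = 11.025
  Region B, 12+ yr: (800/5,000) × 49.7 = 7.952
  Region D, 0–11 yr: (2,200/5,000) × 39.3 = 17.292
  Region D, 12+ yr: (1,250/5,000) × 42.3 = 10.575
Post-stratified estimate = 46.844 → 46.8%.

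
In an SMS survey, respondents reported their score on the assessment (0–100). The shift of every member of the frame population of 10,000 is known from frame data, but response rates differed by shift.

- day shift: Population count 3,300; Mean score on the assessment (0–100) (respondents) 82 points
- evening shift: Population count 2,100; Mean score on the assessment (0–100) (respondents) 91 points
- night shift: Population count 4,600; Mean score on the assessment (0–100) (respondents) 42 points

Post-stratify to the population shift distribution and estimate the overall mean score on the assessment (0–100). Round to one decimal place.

65.5

Reweight to the known shift distribution:
  day shift: (3,300/10,000) × 82 = 27.06
  evening shift: (2,100/10,000) × 91 = 19.11
  night shift: (4,600/10,000) × 42 = 19.32
Post-stratified estimate = 65.49 → 65.5.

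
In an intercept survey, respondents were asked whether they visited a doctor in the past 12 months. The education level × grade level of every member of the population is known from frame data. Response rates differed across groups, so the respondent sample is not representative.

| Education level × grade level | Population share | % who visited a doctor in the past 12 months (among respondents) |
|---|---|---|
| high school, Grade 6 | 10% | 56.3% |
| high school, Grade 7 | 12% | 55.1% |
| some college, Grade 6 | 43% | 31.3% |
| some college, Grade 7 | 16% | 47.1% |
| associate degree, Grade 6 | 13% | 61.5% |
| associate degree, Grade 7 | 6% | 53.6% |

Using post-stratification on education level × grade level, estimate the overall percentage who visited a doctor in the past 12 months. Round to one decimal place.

Reweight to the known education level × grade level distribution:
  high school, Grade 6: 0.1 × 56.3 = 5.63
  high school, Grade 7: 0.12 × 55.1 = 6.612
  some college, Grade 6: 0.43 × 31.3 = 13.459
  some college, Grade 7: 0.16 × 47.1 = 7.536
  associate degree, Grade 6: 0.13 × 61.5 = 7.995
  associate degree, Grade 7: 0.06 × 53.6 = 3.216
Post-stratified estimate = 44.448 → 44.4%.

44.4%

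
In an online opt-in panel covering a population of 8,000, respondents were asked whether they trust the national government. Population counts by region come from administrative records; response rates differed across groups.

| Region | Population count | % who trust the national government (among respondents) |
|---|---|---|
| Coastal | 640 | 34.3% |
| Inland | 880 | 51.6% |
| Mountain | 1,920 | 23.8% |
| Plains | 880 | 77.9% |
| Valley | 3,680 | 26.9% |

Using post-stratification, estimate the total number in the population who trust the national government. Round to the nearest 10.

Apply each group's respondent rate to its population count:
  Coastal: 640 × 34.3% = 219.52
  Inland: 880 × 51.6% = 454.08
  Mountain: 1,920 × 23.8% = 456.96
  Plains: 880 × 77.9% = 685.52
  Valley: 3,680 × 26.9% = 989.92
Estimated total = 2806 → 2,810.

2,810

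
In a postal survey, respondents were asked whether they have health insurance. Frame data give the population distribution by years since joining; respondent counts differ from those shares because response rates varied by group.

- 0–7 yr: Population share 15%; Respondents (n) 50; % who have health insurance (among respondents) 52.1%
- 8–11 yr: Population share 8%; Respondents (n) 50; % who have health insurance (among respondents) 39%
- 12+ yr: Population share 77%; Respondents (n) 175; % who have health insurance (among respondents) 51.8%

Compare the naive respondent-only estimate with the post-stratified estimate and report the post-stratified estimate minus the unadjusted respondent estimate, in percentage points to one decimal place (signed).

Without adjustment, the pooled respondent share is:
  (50/275)×52.1 + (50/275)×39 + (175/275)×51.8 = 49.5273%
Reweighting by population years since joining shares:
  0.15×52.1 + 0.08×39 + 0.77×51.8 = 50.821%
Difference = 50.821 − 49.5273 = 1.2937 pp.

+1.3 percentage points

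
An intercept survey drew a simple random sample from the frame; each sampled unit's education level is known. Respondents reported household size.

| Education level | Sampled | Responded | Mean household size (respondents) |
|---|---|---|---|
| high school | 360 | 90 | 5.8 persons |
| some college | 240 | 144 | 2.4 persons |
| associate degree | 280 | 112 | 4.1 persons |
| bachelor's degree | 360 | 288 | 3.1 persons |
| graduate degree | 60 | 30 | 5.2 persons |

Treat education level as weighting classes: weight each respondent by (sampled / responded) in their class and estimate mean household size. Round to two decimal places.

4.03

Class response rates: high school 90/360 = 25%, some college 144/240 = 60%, associate degree 112/280 = 40%, bachelor's degree 288/360 = 80%, graduate degree 30/60 = 50%.
Weighting each respondent by the inverse class response rate inflates each class back to its sampled size, so the class weight is n_sampled:
  high school: 360 × 5.8 = 2088
  some college: 240 × 2.4 = 576
  associate degree: 280 × 4.1 = 1148
  bachelor's degree: 360 × 3.1 = 1116
  graduate degree: 60 × 5.2 = 312
Adjusted estimate = 5240 / 1,300 = 4.03077 → 4.03.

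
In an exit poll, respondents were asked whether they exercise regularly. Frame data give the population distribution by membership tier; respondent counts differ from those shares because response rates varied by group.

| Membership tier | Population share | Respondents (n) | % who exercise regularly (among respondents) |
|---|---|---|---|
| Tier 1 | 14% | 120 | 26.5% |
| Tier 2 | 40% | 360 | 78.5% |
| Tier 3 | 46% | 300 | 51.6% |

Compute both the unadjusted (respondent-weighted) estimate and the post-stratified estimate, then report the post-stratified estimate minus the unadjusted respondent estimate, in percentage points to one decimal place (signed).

-1.3 percentage points

Without adjustment, the pooled respondent share is:
  (120/780)×26.5 + (360/780)×78.5 + (300/780)×51.6 = 60.1538%
Post-stratified estimate weights by population shares:
  0.14×26.5 + 0.4×78.5 + 0.46×51.6 = 58.846%
Difference = 58.846 − 60.1538 = -1.3078 pp.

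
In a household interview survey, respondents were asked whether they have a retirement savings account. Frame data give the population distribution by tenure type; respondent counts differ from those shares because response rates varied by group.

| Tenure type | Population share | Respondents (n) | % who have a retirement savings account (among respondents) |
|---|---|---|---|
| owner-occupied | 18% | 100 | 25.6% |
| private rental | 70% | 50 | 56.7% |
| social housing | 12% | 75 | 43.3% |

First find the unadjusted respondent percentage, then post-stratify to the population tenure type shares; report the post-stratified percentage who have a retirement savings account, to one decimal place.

49.5%

Unadjusted (pooled respondent) estimate weights by respondent counts:
  (100/225)×25.6 + (50/225)×56.7 + (75/225)×43.3 = 38.4111%
Post-stratified estimate weights by population shares:
  0.18×25.6 + 0.7×56.7 + 0.12×43.3 = 49.494%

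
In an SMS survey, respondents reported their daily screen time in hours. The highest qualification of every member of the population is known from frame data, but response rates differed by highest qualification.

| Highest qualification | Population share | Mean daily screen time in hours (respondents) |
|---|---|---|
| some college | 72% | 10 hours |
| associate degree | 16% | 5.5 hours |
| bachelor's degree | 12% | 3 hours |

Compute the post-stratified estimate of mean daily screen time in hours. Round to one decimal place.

Reweight to the known highest qualification distribution:
  some college: 0.72 × 10 = 7.2
  associate degree: 0.16 × 5.5 = 0.88
  bachelor's degree: 0.12 × 3 = 0.36
Post-stratified estimate = 8.44 → 8.4.

8.4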